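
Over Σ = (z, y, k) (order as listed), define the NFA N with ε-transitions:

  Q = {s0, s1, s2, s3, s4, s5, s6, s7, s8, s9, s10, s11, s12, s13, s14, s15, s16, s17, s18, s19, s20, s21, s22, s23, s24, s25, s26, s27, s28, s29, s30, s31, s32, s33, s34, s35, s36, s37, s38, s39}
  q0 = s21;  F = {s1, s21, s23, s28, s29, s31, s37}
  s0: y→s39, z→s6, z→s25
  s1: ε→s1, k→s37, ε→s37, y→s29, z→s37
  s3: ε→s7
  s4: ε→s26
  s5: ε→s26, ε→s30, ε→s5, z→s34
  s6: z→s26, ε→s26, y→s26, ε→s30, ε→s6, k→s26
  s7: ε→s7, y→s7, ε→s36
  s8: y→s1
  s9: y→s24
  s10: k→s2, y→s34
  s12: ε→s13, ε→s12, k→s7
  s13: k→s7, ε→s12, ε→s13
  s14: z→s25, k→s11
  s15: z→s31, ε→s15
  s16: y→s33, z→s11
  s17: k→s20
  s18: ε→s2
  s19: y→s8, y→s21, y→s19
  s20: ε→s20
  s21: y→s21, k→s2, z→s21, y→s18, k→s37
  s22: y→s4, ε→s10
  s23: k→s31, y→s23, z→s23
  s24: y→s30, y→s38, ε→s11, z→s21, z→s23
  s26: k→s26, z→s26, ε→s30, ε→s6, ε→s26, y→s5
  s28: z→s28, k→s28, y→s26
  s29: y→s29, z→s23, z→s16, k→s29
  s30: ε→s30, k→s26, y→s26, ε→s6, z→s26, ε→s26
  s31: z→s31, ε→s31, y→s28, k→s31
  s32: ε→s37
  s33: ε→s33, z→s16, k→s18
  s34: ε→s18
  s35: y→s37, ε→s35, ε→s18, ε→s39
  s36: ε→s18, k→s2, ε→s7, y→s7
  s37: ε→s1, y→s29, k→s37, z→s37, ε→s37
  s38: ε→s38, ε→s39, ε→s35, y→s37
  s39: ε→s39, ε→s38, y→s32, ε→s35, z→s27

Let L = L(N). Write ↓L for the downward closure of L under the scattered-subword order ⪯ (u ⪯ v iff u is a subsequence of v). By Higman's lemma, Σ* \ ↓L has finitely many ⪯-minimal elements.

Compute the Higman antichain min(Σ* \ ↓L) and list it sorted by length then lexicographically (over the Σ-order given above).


A = [kyzkyy].

|Q|=40, |F|=7, |δ|=110 (44 ε).
min D↑ (7 st, q0=0, F={6}): 0:z→0,y→0,k→1 1:z→1,y→2,k→1 2:z→3,y→2,k→2 3:z→3,y→3,k→4 4:z→4,y→5,k→4 5:z→5,y→6,k→5 6:z→6,y→6,k→6.
'kyzkyy': N↓-sim [17, 16, 14, 13, 9, 8, 7] end={s18,s2,s26,s30,s34,s5,s6} ∉↓L; 6/6 del acc.
1 obstructions.


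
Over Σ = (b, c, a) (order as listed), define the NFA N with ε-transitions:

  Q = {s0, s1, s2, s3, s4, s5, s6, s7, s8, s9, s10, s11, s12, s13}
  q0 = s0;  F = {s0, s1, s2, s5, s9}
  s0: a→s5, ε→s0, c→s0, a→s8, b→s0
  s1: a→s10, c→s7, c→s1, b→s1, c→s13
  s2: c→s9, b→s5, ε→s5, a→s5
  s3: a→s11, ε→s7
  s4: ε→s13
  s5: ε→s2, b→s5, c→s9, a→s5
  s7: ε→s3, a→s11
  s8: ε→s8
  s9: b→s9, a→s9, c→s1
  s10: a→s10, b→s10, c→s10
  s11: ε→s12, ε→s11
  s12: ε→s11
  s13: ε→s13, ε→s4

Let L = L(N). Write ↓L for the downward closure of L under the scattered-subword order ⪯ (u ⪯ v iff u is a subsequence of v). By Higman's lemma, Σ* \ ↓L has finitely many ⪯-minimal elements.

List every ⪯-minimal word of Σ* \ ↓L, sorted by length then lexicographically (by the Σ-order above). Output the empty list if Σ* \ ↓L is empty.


|Q|=14, |F|=5, |δ|=35 (12 ε).
min D↑ (5 st, q0=0, F={4}): 0:b→0,c→0,a→1 1:b→1,c→2,a→1 2:b→2,c→3,a→2 3:b→3,c→3,a→4 4:b→4,c→4,a→4.
'acca': |S_i|=[13, 12, 9, 8, 3] end={s10,s11,s12} rej; 4/4 del acc.
1 obstructions.

Antichain: [acca].


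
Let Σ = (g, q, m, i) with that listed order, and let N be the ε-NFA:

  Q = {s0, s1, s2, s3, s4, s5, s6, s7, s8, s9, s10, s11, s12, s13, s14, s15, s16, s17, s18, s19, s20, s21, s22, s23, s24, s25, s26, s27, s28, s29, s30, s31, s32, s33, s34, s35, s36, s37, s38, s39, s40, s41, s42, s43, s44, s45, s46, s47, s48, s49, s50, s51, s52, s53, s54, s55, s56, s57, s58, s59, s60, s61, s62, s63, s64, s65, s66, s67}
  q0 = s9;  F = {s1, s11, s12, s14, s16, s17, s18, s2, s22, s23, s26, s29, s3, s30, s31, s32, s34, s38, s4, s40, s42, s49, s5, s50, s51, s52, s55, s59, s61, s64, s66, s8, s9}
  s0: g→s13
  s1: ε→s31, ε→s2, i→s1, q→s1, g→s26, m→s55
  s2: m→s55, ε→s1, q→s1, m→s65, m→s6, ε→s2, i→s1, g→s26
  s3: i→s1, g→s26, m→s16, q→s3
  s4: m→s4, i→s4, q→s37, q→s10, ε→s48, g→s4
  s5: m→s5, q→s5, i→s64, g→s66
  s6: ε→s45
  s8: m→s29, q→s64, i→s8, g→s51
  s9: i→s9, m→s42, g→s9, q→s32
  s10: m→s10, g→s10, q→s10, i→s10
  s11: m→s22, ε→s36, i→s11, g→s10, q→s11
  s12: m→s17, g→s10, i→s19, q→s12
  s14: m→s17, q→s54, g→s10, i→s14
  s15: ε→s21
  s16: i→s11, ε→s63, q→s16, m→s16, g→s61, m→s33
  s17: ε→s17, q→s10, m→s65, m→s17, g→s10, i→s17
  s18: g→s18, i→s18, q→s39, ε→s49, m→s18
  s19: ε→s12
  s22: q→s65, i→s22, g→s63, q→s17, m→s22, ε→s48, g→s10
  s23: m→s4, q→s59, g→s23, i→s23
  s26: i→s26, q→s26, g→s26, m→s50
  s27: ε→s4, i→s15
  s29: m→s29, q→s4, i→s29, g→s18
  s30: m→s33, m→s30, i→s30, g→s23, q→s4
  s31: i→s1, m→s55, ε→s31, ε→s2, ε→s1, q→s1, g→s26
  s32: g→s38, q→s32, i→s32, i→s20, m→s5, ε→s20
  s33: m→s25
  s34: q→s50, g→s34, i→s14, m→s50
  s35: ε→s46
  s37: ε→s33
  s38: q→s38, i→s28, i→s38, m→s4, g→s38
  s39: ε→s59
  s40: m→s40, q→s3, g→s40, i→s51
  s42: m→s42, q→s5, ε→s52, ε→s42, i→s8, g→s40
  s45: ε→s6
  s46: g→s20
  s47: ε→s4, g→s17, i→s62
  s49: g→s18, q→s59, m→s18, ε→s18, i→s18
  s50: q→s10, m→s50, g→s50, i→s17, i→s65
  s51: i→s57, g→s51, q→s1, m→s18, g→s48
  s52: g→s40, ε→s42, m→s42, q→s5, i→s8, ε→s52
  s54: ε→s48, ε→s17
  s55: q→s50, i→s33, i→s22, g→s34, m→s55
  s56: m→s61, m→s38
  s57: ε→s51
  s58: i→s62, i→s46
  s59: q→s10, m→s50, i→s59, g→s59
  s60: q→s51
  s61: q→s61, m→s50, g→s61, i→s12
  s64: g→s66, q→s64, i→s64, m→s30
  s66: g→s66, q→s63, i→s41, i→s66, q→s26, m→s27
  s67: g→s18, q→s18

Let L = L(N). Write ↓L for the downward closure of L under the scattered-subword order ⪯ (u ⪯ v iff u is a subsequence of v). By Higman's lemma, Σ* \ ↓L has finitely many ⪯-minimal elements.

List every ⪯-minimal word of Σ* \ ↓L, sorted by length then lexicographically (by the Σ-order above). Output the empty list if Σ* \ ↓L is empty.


|Q|=68, |F|=33, |δ|=195 (31 ε).
min D↑ (30 st, q0=0, F={13}): 0:g→0,q→1,m→2,i→0 1:g→3,q→1,m→4,i→1 2:g→5,q→4,m→2,i→6 3:g→3,q→3,m→7,i→3 4:g→8,q→4,m→4,i→9 5:g→5,q→10,m→5,i→11 6:g→11,q→9,m→12,i→6 7:g→7,q→13,m→7,i→7 8:g→8,q→14,m→7,i→8 9:g→8,q→9,m→15,i→9 10:g→14,q→10,m→16,i→17 11:g→11,q→17,m→18,i→11 12:g→18,q→7,m→12,i→12 13:g→13,q→13,m→13,i→13 14:g→14,q→14,m→19,i→14 15:g→20,q→7,m→15,i→15 16:g→21,q→16,m→16,i→22 17:g→14,q→17,m→23,i→17 18:g→18,q→24,m→18,i→18 19:g→19,q→13,m→19,i→25 20:g→20,q→24,m→7,i→20 21:g→21,q→21,m→19,i→26 22:g→13,q→22,m→27,i→22 23:g→28,q→19,m→23,i→27 24:g→24,q→13,m→19,i→24 25:g→13,q→13,m→25,i→25 26:g→13,q→26,m→25,i→26 27:g→13,q→25,m→27,i→27 28:g→28,q→19,m→19,i→29 29:g→13,q→25,m→25,i→29 [Hopcroft].
'qgmq': |S_i|=[53, 43, 26, 12, 4] end={s10,s25,s33,s37} rej; 4/4 deletions ∈↓L.
'mimqq': run [53, 48, 41, 27, 12, 4] end={s10,s25,s33,s37} ∉↓L; 5/5 del acc.
'mgqmig': |S_i|=[53, 48, 41, 29, 21, 14, 2] end={s10,s63} — reject; 6/6 deletions ∈↓L.
3 obstructions.

Antichain: [qgmq, mimqq, mgqmig].


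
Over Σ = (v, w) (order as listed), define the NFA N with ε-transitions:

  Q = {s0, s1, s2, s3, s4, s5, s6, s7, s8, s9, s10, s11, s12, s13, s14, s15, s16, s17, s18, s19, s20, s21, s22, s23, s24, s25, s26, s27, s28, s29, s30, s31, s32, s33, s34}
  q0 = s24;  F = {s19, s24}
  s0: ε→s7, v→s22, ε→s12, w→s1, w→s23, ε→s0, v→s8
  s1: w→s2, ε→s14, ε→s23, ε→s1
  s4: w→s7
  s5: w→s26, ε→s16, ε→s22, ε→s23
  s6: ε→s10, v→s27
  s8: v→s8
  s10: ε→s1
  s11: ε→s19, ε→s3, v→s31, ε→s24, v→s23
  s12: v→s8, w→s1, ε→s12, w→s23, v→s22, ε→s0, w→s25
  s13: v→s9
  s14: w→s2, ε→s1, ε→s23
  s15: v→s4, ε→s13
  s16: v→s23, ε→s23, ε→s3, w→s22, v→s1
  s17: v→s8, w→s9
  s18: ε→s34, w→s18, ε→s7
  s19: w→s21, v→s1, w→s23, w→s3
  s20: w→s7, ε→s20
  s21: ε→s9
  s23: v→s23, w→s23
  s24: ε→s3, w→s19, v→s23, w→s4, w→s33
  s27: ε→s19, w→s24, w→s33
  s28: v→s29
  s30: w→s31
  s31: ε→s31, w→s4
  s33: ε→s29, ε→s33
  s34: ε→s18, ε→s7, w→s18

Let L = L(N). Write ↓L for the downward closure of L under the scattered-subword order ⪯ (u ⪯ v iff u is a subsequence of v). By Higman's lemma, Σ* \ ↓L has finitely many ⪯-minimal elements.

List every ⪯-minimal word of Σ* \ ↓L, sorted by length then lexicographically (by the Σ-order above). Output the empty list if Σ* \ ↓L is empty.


min(Σ*\↓L) = [v, ww].

|Q|=35, |F|=2, |δ|=74 (32 ε).
min D↑ (3 st, q0=0, F={1}): 0:v→1,w→2 1:v→1,w→1 2:v→1,w→1.
'v': N↓-sim [13, 4] end={s1,s14,s2,s23} — reject; 1/1 del acc.
'ww': N↓-sim [13, 12, 6] end={s2,s21,s23,s3,s7,s9} rej; 2/2 deletions ∈↓L.
2 words, ⪯-incomp.


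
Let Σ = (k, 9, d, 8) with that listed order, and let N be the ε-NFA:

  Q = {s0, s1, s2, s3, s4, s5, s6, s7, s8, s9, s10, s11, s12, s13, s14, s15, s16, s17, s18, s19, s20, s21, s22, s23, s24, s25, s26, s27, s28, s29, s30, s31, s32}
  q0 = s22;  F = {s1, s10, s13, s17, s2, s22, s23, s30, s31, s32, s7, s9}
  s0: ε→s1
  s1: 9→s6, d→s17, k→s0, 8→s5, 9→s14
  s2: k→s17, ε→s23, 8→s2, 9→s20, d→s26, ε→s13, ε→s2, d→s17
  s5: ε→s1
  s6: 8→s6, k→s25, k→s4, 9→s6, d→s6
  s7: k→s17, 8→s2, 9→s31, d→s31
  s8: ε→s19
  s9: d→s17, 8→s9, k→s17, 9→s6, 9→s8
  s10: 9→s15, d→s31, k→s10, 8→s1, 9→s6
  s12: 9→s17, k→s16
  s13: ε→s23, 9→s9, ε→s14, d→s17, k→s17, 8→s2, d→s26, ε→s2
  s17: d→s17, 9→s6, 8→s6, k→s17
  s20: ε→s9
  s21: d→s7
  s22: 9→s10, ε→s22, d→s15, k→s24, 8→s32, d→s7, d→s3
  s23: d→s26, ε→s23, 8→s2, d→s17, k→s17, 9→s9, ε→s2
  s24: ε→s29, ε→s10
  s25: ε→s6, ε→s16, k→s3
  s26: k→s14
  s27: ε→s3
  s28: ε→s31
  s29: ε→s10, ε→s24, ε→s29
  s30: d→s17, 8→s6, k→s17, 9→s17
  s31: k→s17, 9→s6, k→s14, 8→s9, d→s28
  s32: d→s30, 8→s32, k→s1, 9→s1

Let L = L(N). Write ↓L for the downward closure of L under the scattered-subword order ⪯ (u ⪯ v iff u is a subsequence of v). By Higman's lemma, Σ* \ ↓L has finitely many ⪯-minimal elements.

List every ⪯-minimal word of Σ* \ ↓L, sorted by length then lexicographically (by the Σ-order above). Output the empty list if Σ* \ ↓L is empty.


Antichain: [k9, 99, dk8, dd9, 8d8].

|Q|=33, |F|=12, |δ|=89 (22 ε).
min D↑ (11 st, q0=0, F={4}): 0:k→1,9→1,d→2,8→3 1:k→1,9→4,d→5,8→6 2:k→7,9→5,d→5,8→8 3:k→6,9→6,d→9,8→3 4:k→4,9→4,d→4,8→4 5:k→7,9→4,d→5,8→10 6:k→6,9→4,d→7,8→6 7:k→7,9→4,d→7,8→4 8:k→7,9→10,d→7,8→8 9:k→7,9→7,d→7,8→4 10:k→7,9→4,d→7,8→10 [Hopcroft].
'k9': run [28, 19, 9] end={s14,s15,s16,s19,s25,s3,s4,s6,s8} ∉↓L; 2/2 deletions ∈↓L.
'99': run [28, 18, 9] end={s14,s15,s16,s19,s25,s3,s4,s6,s8} ∉↓L; 2/2 deletions ∈↓L.
'dk8': run [28, 20, 7, 5] end={s16,s25,s3,s4,s6} ∉↓L; 3/3 deletions ∈↓L.
'dd9': run [28, 20, 13, 7] end={s16,s19,s25,s3,s4,s6,s8} — reject; 3/3 del acc.
'8d8': |S_i|=[28, 20, 9, 5] end={s16,s25,s3,s4,s6} rej; 3/3 single-dels accept.
5 obstructions.


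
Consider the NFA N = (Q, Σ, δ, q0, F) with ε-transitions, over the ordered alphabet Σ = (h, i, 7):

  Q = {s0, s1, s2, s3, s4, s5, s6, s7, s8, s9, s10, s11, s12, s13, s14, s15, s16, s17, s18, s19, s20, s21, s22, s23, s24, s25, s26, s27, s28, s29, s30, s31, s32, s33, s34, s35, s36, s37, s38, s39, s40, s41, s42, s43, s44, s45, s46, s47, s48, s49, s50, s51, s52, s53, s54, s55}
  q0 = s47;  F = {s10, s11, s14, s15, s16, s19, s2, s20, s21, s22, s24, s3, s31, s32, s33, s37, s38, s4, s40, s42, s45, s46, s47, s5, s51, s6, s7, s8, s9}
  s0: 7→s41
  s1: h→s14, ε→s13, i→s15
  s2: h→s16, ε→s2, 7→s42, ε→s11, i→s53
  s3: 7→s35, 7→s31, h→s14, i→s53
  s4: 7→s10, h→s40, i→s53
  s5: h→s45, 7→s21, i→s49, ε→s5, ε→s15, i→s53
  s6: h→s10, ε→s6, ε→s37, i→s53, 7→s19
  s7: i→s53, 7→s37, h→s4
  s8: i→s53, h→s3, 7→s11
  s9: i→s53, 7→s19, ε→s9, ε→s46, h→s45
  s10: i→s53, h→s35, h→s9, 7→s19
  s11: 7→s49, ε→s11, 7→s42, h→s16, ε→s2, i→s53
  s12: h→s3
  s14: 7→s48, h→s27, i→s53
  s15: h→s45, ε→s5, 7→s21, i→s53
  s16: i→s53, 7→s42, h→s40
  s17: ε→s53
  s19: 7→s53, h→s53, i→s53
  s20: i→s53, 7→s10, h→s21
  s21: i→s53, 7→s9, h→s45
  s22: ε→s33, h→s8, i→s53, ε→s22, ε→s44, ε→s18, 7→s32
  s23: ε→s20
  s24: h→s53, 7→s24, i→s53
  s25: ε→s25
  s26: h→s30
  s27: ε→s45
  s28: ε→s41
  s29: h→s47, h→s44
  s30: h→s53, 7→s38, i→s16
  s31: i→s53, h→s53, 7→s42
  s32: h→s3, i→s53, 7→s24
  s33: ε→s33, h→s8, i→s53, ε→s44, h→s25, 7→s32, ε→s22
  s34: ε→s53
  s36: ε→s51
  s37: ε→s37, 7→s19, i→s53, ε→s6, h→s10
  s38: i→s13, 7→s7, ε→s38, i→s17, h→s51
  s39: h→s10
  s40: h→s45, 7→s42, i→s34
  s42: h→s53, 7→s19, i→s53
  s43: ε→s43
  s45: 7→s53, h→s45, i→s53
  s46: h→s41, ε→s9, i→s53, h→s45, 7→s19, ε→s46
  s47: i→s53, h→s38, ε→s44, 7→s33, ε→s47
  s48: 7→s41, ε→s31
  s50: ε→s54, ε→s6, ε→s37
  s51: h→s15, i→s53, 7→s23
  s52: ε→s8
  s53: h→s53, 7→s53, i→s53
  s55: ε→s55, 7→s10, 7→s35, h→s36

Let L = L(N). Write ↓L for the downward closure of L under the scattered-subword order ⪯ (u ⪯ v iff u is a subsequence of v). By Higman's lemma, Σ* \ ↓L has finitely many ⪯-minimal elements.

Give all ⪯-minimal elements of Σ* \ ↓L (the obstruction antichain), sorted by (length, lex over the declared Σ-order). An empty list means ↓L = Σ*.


A = [i, 777h, hhhh7, h7777, 7hh7h, 77hhh7].

|Q|=56, |F|=29, |δ|=152 (40 ε).
min D↑ (25 st, q0=0, F={2}): 0:h→1,i→2,7→3 1:h→4,i→2,7→5 2:h→2,i→2,7→2 3:h→6,i→2,7→7 4:h→8,i→2,7→9 5:h→10,i→2,7→11 6:h→12,i→2,7→13 7:h→12,i→2,7→14 8:h→15,i→2,7→16 9:h→16,i→2,7→17 10:h→18,i→2,7→17 11:h→17,i→2,7→19 12:h→20,i→2,7→21 13:h→22,i→2,7→23 14:h→2,i→2,7→14 15:h→15,i→2,7→2 16:h→15,i→2,7→24 17:h→24,i→2,7→19 18:h→15,i→2,7→23 19:h→2,i→2,7→2 20:h→15,i→2,7→21 21:h→2,i→2,7→23 22:h→18,i→2,7→23 23:h→2,i→2,7→19 24:h→15,i→2,7→19 [Hopcroft].
'i': N↓-sim [42, 5] end={s13,s17,s34,s49,s53} — reject; 1/1 del acc.
'777h': |S_i|=[42, 35, 24, 9, 1] end={s53} ∉↓L; 4/4 del acc.
'hhhh7': |S_i|=[42, 35, 25, 18, 4, 1] end={s53} ∉↓L; 5/5 deletions ∈↓L.
'h7777': |S_i|=[42, 35, 24, 12, 2, 1] end={s53} rej; 5/5 single-dels accept.
'7hh7h': |S_i|=[42, 35, 24, 16, 7, 1] end={s53} — reject; 5/5 deletions ∈↓L.
'77hhh7': run [42, 35, 24, 17, 14, 4, 1] end={s53} rej; 6/6 single-dels accept.
6 obstructions.


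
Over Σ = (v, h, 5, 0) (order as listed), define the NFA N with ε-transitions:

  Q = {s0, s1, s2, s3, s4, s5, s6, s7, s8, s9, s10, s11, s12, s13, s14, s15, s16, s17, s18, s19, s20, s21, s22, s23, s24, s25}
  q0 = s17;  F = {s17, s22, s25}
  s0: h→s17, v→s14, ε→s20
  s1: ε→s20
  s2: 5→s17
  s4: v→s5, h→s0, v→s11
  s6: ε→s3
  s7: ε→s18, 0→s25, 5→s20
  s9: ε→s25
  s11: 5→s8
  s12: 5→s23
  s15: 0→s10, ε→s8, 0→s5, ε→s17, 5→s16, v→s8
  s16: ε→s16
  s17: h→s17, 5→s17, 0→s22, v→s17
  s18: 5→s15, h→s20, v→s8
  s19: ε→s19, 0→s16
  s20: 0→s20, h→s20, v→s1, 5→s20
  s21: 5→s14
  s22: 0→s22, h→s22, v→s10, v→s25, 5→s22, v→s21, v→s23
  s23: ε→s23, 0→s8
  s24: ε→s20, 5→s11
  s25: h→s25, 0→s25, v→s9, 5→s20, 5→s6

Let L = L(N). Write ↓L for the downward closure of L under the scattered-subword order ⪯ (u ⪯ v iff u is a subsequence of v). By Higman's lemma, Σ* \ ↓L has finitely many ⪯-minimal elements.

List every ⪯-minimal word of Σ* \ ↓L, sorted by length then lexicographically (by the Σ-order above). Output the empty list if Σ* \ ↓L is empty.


Antichain: [0v5].

|Q|=26, |F|=3, |δ|=52 (11 ε).
min D↑ (4 st, q0=0, F={3}): 0:v→0,h→0,5→0,0→1 1:v→2,h→1,5→1,0→1 2:v→2,h→2,5→3,0→2 3:v→3,h→3,5→3,0→3.
'0v5': N↓-sim [13, 12, 11, 5] end={s1,s14,s20,s3,s6} rej; 3/3 deletions ∈↓L.
1 words, ⪯-incomp.


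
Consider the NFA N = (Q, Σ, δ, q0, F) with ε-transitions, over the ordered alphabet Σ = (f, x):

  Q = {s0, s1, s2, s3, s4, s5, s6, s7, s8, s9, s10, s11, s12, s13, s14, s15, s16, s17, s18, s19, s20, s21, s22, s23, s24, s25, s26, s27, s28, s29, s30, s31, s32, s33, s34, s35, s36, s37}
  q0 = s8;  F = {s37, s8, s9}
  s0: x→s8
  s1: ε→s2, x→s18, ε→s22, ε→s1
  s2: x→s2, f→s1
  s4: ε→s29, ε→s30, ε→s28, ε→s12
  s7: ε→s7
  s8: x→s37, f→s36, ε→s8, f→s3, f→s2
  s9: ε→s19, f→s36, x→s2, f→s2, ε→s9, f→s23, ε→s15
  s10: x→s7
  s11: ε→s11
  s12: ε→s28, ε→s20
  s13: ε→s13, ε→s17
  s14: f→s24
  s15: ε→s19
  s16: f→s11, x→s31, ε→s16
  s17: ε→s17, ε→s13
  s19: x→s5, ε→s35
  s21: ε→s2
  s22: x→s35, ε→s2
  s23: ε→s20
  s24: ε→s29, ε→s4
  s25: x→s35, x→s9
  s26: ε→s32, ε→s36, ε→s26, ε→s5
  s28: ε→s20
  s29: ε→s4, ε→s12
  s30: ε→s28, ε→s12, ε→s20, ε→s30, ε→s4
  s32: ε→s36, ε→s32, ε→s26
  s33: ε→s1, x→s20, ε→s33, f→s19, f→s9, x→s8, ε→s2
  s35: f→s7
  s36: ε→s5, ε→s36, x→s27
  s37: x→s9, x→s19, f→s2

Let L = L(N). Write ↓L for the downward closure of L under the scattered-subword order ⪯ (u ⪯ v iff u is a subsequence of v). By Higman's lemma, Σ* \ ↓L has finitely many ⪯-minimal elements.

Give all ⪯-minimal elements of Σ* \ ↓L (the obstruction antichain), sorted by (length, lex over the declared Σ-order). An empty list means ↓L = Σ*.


|Q|=38, |F|=3, |δ|=76 (47 ε).
min D↑ (4 st, q0=0, F={1}): 0:f→1,x→2 1:f→1,x→1 2:f→1,x→3 3:f→1,x→1.
'f': run [17, 12] end={s1,s18,s2,s20,s22,s23,s27,s3,s35,s36,s5,s7} — reject; 1/1 deletions ∈↓L.
'xxx': run [17, 15, 14, 8] end={s1,s18,s2,s22,s27,s35,s5,s7} rej; 3/3 single-dels accept.
2 obstructions.

A = [f, xxx].


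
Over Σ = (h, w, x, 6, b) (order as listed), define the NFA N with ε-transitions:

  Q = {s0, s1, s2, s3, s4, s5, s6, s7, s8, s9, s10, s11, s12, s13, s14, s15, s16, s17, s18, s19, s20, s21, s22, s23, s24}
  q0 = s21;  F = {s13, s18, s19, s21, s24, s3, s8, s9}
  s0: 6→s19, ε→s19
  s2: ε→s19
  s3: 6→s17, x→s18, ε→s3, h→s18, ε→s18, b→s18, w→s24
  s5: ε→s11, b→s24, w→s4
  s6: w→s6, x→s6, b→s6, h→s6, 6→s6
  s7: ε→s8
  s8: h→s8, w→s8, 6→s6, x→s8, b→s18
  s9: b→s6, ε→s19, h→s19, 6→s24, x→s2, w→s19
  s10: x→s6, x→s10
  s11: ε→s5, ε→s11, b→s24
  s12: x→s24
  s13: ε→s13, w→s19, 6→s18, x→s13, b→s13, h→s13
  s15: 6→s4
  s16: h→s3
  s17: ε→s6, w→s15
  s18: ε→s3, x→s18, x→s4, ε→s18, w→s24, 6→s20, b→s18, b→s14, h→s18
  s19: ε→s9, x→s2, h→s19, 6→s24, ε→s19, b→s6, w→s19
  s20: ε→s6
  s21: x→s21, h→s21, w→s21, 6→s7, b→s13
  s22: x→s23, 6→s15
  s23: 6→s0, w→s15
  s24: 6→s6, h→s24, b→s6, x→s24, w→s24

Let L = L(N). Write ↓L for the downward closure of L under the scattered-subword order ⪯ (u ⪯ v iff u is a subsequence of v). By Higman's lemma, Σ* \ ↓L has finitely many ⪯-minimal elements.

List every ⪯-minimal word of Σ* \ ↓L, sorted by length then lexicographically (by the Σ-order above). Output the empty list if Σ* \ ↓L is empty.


|Q|=25, |F|=8, |δ|=77 (16 ε).
min D↑ (7 st, q0=0, F={3}): 0:h→0,w→0,x→0,6→1,b→2 1:h→1,w→1,x→1,6→3,b→4 2:h→2,w→5,x→2,6→4,b→2 3:h→3,w→3,x→3,6→3,b→3 4:h→4,w→6,x→4,6→3,b→4 5:h→5,w→5,x→5,6→6,b→3 6:h→6,w→6,x→6,6→3,b→3 [Hopcroft].
'66': run [16, 11, 5] end={s15,s17,s20,s4,s6} rej; 2/2 single-dels accept.
'bwb': |S_i|=[16, 13, 7, 1] end={s6} rej; 3/3 single-dels accept.
2 minimals (antichain).

min(Σ*\↓L) = [66, bwb].


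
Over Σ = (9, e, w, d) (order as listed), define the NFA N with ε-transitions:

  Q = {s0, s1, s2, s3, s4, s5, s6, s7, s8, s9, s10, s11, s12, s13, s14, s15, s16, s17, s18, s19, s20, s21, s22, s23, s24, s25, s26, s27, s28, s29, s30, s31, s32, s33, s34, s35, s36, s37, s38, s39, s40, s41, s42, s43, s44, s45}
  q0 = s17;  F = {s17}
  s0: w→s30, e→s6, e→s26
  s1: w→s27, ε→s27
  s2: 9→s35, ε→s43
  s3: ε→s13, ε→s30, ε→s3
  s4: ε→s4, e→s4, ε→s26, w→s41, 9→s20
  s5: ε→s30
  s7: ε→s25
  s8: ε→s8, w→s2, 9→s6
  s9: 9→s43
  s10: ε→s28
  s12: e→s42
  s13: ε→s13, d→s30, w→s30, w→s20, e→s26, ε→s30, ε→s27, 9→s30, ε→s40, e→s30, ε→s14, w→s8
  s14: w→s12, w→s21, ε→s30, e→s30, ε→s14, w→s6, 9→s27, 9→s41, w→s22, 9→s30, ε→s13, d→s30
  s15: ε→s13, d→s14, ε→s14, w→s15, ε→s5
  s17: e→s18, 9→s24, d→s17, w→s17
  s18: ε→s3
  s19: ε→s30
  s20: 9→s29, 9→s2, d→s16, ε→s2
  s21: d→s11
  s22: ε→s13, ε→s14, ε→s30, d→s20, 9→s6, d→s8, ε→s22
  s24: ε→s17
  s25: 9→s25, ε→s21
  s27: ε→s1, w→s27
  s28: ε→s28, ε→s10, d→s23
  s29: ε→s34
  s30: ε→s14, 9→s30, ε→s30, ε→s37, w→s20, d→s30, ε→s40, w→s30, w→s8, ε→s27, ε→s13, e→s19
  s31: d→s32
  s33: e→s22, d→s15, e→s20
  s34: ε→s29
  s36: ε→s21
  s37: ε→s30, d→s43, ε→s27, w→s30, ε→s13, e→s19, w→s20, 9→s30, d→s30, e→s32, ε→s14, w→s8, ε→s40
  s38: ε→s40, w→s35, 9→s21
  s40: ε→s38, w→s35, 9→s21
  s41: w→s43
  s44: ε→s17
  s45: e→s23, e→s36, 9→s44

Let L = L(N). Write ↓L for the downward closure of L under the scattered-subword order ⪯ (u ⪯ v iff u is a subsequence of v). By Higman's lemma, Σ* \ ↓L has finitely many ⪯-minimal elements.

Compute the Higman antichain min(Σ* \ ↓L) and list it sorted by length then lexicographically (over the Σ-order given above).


|Q|=46, |F|=1, |δ|=121 (51 ε).
min D↑ (2 st, q0=0, F={1}): 0:9→0,e→1,w→0,d→0 1:9→1,e→1,w→1,d→1.
'e': N↓-sim [30, 28] end={s1,s11,s12,s13,s14,s16,s18,s19,s2,s20,s21,s22,…} ∉↓L; 1/1 deletions ∈↓L.
1 minimals (antichain).

min(Σ*\↓L) = [e].


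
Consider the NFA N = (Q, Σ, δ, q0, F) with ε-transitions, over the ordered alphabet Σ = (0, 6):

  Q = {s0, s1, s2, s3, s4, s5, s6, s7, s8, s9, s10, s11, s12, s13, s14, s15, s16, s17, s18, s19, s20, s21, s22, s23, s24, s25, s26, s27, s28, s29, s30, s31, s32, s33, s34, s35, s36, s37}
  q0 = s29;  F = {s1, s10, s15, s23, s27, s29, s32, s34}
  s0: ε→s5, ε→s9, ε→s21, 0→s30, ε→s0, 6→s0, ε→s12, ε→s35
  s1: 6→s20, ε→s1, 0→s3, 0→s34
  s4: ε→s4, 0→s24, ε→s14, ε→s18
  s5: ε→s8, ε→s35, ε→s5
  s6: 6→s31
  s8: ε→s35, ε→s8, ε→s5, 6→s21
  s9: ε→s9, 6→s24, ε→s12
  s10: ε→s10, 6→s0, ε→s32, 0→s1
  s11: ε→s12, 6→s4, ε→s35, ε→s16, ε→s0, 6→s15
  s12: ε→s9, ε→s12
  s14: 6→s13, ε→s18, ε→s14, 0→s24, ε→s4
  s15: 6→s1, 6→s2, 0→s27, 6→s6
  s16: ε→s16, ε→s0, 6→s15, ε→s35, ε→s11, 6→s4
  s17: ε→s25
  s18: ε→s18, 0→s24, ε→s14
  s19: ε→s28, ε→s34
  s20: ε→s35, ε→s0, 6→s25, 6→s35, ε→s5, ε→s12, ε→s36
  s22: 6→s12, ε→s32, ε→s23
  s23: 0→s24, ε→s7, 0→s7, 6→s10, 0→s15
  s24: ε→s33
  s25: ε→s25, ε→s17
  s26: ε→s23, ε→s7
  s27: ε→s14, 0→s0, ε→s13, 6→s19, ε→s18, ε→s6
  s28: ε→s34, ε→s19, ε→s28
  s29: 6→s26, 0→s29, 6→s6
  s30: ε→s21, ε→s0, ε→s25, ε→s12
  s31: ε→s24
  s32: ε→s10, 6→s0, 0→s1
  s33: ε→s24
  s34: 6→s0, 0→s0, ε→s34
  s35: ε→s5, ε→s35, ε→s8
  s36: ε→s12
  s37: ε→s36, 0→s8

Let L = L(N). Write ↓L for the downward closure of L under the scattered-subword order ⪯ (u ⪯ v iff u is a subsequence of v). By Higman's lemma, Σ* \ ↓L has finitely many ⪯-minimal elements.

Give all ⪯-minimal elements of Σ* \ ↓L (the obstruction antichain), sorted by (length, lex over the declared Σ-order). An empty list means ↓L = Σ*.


|Q|=38, |F|=8, |δ|=110 (71 ε).
min D↑ (8 st, q0=0, F={6}): 0:0→0,6→1 1:0→2,6→3 2:0→4,6→5 3:0→5,6→6 4:0→6,6→7 5:0→7,6→6 6:0→6,6→6 7:0→6,6→6 [Hopcroft].
'666': |S_i|=[34, 33, 25, 15] end={s0,s12,s17,s20,s21,s24,s25,s30,s31,s33,s35,s36,…} — reject; 3/3 del acc.
'6000': N↓-sim [34, 33, 29, 23, 12] end={s0,s12,s17,s21,s24,s25,s30,s33,s35,s5,s8,s9} — reject; 4/4 del acc.
2 obstructions.

A = [666, 6000].


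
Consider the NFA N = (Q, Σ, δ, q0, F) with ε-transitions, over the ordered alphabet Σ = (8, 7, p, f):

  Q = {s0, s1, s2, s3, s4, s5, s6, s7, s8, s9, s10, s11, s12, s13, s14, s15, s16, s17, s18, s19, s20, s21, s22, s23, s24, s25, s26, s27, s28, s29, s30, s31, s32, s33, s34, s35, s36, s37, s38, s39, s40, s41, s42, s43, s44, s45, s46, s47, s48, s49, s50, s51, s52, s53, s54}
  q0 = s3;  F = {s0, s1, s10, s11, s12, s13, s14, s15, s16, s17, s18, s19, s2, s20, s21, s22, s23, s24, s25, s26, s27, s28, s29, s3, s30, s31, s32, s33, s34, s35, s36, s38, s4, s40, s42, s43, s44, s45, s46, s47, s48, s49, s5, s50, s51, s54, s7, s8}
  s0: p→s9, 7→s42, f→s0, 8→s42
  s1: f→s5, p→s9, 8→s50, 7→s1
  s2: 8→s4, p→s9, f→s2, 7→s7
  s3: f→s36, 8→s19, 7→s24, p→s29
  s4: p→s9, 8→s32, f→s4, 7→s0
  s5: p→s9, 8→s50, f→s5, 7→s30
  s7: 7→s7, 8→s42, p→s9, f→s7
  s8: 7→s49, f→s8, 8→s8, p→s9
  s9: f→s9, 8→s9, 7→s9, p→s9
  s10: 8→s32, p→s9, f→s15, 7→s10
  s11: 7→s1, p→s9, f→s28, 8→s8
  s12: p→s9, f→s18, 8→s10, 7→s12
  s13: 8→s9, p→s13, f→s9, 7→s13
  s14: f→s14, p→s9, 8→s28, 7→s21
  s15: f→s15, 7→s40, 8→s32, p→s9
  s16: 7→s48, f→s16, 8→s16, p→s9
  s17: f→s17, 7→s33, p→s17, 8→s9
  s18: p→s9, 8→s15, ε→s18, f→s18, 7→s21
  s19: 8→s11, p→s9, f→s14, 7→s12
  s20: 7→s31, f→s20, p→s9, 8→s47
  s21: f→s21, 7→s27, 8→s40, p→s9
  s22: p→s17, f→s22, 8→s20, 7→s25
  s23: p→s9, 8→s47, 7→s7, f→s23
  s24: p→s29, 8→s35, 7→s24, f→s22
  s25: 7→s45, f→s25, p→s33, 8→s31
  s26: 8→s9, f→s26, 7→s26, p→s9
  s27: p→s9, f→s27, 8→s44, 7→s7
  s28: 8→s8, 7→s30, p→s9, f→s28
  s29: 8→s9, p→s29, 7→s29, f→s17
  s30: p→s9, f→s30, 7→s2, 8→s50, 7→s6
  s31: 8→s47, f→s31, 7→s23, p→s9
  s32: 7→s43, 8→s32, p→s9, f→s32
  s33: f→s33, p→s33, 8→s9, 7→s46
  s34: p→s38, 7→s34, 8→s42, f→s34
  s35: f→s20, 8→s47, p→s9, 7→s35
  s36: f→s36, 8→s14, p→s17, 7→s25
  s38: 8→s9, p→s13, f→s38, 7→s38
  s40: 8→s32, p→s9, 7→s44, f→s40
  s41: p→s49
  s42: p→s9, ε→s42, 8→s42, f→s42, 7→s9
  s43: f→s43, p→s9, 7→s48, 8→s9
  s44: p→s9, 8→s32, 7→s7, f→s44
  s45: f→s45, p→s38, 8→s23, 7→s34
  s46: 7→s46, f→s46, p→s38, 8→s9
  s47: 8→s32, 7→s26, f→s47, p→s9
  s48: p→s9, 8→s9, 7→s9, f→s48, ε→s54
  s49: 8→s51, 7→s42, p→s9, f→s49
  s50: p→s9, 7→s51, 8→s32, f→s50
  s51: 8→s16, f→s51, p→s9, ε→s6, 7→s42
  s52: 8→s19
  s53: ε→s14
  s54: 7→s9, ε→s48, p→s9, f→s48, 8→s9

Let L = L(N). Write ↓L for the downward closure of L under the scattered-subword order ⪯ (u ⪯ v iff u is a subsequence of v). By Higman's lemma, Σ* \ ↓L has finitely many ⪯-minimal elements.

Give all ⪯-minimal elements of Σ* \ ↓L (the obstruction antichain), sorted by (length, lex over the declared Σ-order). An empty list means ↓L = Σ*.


|Q|=55, |F|=48, |δ|=205 (6 ε).
min D↑ (48 st, q0=0, F={7}): 0:8→1,7→2,p→3,f→4 1:8→5,7→6,p→7,f→8 2:8→9,7→2,p→3,f→10 3:8→7,7→3,p→3,f→11 4:8→8,7→12,p→11,f→4 5:8→13,7→14,p→7,f→15 6:8→16,7→6,p→7,f→17 7:8→7,7→7,p→7,f→7 8:8→15,7→18,p→7,f→8 9:8→19,7→9,p→7,f→20 10:8→20,7→12,p→11,f→10 11:8→7,7→21,p→11,f→11 12:8→22,7→23,p→21,f→12 13:8→13,7→24,p→7,f→13 14:8→25,7→14,p→7,f→26 15:8→13,7→27,p→7,f→15 16:8→28,7→16,p→7,f→29 17:8→29,7→18,p→7,f→17 18:8→30,7→31,p→7,f→18 19:8→28,7→32,p→7,f→19 20:8→19,7→22,p→7,f→20 21:8→7,7→33,p→21,f→21 22:8→19,7→34,p→7,f→22 23:8→34,7→35,p→36,f→23 24:8→37,7→38,p→7,f→24 25:8→28,7→37,p→7,f→25 26:8→25,7→27,p→7,f→26 27:8→25,7→39,p→7,f→27 28:8→28,7→40,p→7,f→28 29:8→28,7→30,p→7,f→29 30:8→28,7→41,p→7,f→30 31:8→41,7→42,p→7,f→31 32:8→7,7→32,p→7,f→32 33:8→7,7→33,p→36,f→33 34:8→19,7→42,p→7,f→34 35:8→38,7→35,p→36,f→35 36:8→7,7→36,p→43,f→36 37:8→44,7→38,p→7,f→37 38:8→38,7→7,p→7,f→38 39:8→45,7→42,p→7,f→39 40:8→7,7→46,p→7,f→40 41:8→28,7→42,p→7,f→41 42:8→38,7→42,p→7,f→42 43:8→7,7→43,p→43,f→7 44:8→44,7→46,p→7,f→44 45:8→28,7→47,p→7,f→45 46:8→7,7→7,p→7,f→46 47:8→38,7→38,p→7,f→47 [Hopcroft].
'8p': run [50, 37, 1] end={s9} — reject; 2/2 single-dels accept.
'p8': N↓-sim [50, 7, 1] end={s9} rej; 2/2 deletions ∈↓L.
'78878': |S_i|=[50, 43, 23, 9, 5, 1] end={s9} ∉↓L; 5/5 single-dels accept.
'888777': N↓-sim [50, 37, 27, 14, 10, 4, 1] end={s9} — reject; 6/6 deletions ∈↓L.
'f77787': |S_i|=[50, 41, 31, 23, 12, 2, 1] end={s9} — reject; 6/6 single-dels accept.
'f77ppf': N↓-sim [50, 41, 31, 23, 3, 2, 1] end={s9} — reject; 6/6 single-dels accept.
6 minimals (antichain).

Antichain: [8p, p8, 78878, 888777, f77787, f77ppf].


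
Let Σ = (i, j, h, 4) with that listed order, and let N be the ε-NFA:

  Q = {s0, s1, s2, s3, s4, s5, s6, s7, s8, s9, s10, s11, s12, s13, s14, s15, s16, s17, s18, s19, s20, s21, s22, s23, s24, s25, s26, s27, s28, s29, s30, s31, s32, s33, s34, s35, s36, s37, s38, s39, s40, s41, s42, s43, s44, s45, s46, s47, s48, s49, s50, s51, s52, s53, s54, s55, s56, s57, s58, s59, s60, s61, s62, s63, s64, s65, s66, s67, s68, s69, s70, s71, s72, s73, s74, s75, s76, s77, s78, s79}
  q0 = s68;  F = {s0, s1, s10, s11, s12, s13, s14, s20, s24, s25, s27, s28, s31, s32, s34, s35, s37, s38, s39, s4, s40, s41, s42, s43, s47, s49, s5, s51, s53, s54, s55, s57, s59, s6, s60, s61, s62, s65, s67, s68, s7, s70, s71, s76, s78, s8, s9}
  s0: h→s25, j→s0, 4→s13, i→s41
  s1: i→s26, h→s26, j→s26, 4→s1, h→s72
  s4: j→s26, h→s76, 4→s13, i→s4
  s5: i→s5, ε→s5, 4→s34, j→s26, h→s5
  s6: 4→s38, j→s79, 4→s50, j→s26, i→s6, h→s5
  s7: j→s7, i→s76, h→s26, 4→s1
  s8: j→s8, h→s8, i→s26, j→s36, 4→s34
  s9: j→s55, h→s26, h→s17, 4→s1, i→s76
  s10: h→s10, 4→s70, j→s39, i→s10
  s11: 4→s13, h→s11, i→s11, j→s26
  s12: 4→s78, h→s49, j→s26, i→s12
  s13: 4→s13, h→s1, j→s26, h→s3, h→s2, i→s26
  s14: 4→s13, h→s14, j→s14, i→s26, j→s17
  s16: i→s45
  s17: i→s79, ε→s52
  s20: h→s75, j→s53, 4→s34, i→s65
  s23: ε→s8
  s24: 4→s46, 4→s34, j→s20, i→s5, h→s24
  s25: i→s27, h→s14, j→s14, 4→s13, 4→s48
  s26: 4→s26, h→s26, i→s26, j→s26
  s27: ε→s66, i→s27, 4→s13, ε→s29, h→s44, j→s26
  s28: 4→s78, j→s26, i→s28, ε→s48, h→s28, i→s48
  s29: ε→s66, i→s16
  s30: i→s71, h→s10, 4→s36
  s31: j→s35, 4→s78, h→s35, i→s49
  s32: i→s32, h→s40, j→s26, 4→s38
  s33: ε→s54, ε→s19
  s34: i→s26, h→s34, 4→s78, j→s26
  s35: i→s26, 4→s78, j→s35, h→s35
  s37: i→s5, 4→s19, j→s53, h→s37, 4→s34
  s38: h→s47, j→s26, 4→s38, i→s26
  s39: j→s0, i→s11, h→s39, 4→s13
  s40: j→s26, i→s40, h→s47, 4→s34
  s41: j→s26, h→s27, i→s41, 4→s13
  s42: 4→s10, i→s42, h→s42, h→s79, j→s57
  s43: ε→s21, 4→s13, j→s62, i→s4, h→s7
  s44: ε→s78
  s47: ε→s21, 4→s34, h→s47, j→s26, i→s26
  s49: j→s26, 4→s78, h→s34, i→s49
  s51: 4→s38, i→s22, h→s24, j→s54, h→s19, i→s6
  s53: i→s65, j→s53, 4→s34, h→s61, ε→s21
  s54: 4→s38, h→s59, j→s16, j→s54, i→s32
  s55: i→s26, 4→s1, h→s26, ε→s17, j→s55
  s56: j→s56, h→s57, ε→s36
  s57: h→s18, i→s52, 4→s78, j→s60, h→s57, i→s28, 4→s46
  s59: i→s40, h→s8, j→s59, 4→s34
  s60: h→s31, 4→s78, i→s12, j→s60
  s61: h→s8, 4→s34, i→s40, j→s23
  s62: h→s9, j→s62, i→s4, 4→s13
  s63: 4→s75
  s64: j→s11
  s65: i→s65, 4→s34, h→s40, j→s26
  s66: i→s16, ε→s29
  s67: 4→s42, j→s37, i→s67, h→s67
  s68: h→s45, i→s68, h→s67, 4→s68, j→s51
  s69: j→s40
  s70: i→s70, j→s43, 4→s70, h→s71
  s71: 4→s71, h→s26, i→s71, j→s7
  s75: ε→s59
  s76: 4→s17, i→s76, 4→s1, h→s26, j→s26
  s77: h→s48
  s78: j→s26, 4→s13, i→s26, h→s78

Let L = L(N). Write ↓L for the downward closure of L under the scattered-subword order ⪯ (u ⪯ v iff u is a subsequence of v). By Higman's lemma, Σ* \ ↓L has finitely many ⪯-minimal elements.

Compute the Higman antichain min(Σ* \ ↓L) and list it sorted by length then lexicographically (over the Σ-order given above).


|Q|=80, |F|=47, |δ|=243 (17 ε).
min D↑ (48 st, q0=0, F={9}): 0:i→0,j→1,h→2,4→0 1:i→3,j→4,h→5,4→6 2:i→2,j→7,h→2,4→8 3:i→3,j→9,h→10,4→6 4:i→11,j→4,h→12,4→6 5:i→10,j→13,h→5,4→14 6:i→9,j→9,h→15,4→6 7:i→10,j→16,h→7,4→14 8:i→8,j→17,h→8,4→18 9:i→9,j→9,h→9,4→9 10:i→10,j→9,h→10,4→14 11:i→11,j→9,h→19,4→6 12:i→19,j→12,h→20,4→14 13:i→21,j→16,h→12,4→14 14:i→9,j→9,h→14,4→22 15:i→9,j→9,h→15,4→14 16:i→21,j→16,h→23,4→14 17:i→24,j→25,h→17,4→22 18:i→18,j→26,h→18,4→27 19:i→19,j→9,h→15,4→14 20:i→9,j→20,h→20,4→14 21:i→21,j→9,h→19,4→14 22:i→9,j→9,h→22,4→28 23:i→19,j→20,h→20,4→14 24:i→24,j→9,h→24,4→22 25:i→29,j→25,h→30,4→22 26:i→31,j→32,h→26,4→28 27:i→27,j→33,h→34,4→27 28:i→9,j→9,h→35,4→28 29:i→29,j→9,h→36,4→22 30:i→36,j→37,h→37,4→22 31:i→31,j→9,h→31,4→28 32:i→38,j→32,h→39,4→28 33:i→40,j→41,h→42,4→28 34:i→34,j→42,h→9,4→34 35:i→9,j→9,h→9,4→35 36:i→36,j→9,h→14,4→22 37:i→9,j→37,h→37,4→22 38:i→38,j→9,h→43,4→28 39:i→43,j→44,h→44,4→28 40:i→40,j→9,h→45,4→28 41:i→40,j→41,h→46,4→28 42:i→45,j→42,h→9,4→35 43:i→43,j→9,h→22,4→28 44:i→9,j→44,h→44,4→28 45:i→45,j→9,h→9,4→35 46:i→45,j→47,h→9,4→35 47:i→9,j→47,h→9,4→35 (ε-aug+det+¬).
'jij': run [69, 63, 35, 2] end={s26,s79} rej; 3/3 del acc.
'j4i': run [69, 63, 18, 2] end={s26,s79} — reject; 3/3 del acc.
'j4j': N↓-sim [69, 63, 18, 1] end={s26} — reject; 3/3 del acc.
'jjhhi': run [69, 63, 48, 35, 18, 2] end={s26,s79} ∉↓L; 5/5 del acc.
'hjjhji': |S_i|=[69, 61, 55, 43, 33, 17, 2] end={s26,s79} ∉↓L; 6/6 deletions ∈↓L.
'h444hh': N↓-sim [69, 61, 46, 35, 20, 13, 5] end={s17,s26,s52,s72,s79} ∉↓L; 6/6 del acc.
6 minimals (antichain).

Antichain: [jij, j4i, j4j, jjhhi, hjjhji, h444hh].


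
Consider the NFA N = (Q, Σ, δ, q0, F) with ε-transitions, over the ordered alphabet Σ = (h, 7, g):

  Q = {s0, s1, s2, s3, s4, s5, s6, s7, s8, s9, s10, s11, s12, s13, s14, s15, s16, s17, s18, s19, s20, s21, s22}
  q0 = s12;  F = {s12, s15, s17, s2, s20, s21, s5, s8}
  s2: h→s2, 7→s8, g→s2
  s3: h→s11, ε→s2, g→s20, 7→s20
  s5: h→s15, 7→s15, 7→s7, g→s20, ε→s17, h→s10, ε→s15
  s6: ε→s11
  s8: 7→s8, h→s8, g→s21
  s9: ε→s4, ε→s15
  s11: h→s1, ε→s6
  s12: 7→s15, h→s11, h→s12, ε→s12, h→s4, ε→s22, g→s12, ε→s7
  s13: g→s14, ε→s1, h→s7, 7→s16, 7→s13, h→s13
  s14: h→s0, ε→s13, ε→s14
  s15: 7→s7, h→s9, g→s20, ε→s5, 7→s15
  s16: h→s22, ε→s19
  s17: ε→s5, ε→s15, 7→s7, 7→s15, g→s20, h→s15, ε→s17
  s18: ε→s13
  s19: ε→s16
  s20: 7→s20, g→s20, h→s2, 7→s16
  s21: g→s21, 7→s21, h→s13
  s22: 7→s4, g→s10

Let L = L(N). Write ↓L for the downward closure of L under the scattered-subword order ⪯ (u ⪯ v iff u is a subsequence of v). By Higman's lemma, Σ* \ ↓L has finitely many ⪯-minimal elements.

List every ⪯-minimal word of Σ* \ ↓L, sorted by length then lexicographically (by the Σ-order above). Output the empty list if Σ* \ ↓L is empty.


A = [7gh7gh].

|Q|=23, |F|=8, |δ|=64 (20 ε).
min D↑ (7 st, q0=0, F={6}): 0:h→0,7→1,g→0 1:h→1,7→1,g→2 2:h→3,7→2,g→2 3:h→3,7→4,g→3 4:h→4,7→4,g→5 5:h→6,7→5,g→5 6:h→6,7→6,g→6 (ε-aug+det+¬).
'7gh7gh': N↓-sim [21, 18, 14, 13, 12, 11, 10] end={s0,s1,s10,s13,s14,s16,s19,s22,s4,s7} — reject; 6/6 single-dels accept.
1 words, ⪯-incomp.


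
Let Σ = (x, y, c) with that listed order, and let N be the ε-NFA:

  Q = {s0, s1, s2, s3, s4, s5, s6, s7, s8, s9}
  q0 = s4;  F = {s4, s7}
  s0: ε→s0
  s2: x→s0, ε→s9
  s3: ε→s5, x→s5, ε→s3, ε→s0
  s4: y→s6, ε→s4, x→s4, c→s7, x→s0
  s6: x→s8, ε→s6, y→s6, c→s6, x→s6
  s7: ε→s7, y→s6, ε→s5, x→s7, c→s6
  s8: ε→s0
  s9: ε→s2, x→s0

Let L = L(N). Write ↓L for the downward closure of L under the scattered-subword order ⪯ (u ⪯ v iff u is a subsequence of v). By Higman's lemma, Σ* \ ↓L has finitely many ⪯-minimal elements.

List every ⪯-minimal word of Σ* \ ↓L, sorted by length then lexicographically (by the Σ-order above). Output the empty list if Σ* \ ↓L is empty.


|Q|=10, |F|=2, |δ|=25 (11 ε).
min D↑ (3 st, q0=0, F={1}): 0:x→0,y→1,c→2 1:x→1,y→1,c→1 2:x→2,y→1,c→1 [Hopcroft].
'y': N↓-sim [6, 3] end={s0,s6,s8} — reject; 1/1 deletions ∈↓L.
'cc': N↓-sim [6, 5, 3] end={s0,s6,s8} ∉↓L; 2/2 single-dels accept.
2 minimals (antichain).

A = [y, cc].


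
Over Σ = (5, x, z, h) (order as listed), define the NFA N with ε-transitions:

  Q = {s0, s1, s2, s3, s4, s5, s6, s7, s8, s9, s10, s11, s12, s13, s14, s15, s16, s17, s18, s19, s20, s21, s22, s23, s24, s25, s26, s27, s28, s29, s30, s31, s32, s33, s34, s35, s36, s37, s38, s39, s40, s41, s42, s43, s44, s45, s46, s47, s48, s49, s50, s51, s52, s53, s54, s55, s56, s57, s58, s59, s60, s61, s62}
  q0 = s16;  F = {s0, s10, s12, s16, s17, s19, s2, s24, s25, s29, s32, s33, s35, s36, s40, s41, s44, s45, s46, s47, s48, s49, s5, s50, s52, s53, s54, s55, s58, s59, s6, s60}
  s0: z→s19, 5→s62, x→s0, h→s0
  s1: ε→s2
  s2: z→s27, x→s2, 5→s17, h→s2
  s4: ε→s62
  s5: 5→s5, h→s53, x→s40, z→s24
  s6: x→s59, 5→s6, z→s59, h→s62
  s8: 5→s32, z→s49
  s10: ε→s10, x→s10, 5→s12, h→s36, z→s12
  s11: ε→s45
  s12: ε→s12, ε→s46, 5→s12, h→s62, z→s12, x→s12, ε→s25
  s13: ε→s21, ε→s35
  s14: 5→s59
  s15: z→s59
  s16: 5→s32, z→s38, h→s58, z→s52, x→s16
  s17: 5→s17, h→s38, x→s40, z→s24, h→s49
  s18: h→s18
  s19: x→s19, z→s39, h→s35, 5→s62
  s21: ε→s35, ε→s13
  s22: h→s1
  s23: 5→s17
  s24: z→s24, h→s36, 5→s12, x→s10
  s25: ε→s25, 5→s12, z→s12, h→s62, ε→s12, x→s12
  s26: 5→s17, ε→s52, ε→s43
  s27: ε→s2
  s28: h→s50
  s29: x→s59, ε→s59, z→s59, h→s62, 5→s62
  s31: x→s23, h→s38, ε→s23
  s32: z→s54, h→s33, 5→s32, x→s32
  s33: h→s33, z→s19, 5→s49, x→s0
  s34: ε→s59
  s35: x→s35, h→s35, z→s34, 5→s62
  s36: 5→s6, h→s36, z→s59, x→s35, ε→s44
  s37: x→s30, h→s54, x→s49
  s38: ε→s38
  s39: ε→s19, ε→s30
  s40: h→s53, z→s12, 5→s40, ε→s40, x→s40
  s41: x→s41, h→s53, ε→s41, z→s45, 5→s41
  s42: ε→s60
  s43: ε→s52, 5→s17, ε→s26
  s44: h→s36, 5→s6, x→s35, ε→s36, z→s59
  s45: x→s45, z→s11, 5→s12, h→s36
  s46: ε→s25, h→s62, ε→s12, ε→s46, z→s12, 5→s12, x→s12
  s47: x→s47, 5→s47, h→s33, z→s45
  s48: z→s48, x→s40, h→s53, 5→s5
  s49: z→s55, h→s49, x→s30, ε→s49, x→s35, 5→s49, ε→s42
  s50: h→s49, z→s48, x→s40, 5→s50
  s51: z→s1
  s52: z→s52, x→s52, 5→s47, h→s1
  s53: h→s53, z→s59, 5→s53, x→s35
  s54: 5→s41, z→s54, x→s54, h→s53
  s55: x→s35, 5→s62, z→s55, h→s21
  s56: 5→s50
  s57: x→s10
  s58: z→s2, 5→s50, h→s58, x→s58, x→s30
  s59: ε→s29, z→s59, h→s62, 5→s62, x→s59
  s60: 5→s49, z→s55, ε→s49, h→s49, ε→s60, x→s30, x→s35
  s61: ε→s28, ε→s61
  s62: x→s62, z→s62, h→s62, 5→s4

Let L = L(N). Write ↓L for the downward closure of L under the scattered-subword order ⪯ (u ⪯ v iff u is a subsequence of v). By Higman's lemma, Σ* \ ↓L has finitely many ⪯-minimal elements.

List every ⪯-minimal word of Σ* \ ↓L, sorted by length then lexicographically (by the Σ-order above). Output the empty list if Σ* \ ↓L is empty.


Antichain: [5hx5, 5hz5, 5zhzh, z5z5h, h5xzh].

|Q|=63, |F|=32, |δ|=194 (39 ε).
min D↑ (28 st, q0=0, F={21}): 0:5→1,x→0,z→2,h→3 1:5→1,x→1,z→4,h→5 2:5→6,x→2,z→2,h→7 3:5→8,x→3,z→7,h→3 4:5→9,x→4,z→4,h→10 5:5→11,x→12,z→13,h→5 6:5→6,x→6,z→14,h→5 7:5→15,x→7,z→7,h→7 8:5→8,x→16,z→17,h→11 9:5→9,x→9,z→14,h→10 10:5→10,x→18,z→19,h→10 11:5→11,x→18,z→20,h→11 12:5→21,x→12,z→13,h→12 13:5→21,x→13,z→13,h→18 14:5→22,x→14,z→14,h→23 15:5→15,x→16,z→24,h→11 16:5→16,x→16,z→22,h→10 17:5→25,x→16,z→17,h→10 18:5→21,x→18,z→19,h→18 19:5→21,x→19,z→19,h→21 20:5→21,x→18,z→20,h→18 21:5→21,x→21,z→21,h→21 22:5→22,x→22,z→22,h→21 23:5→26,x→18,z→19,h→23 24:5→22,x→27,z→24,h→23 25:5→25,x→16,z→24,h→10 26:5→26,x→19,z→19,h→21 27:5→22,x→27,z→22,h→23.
'5hx5': |S_i|=[44, 38, 22, 10, 2] end={s4,s62} rej; 4/4 deletions ∈↓L.
'5hz5': |S_i|=[44, 38, 22, 12, 2] end={s4,s62} ∉↓L; 4/4 single-dels accept.
'5zhzh': run [44, 38, 28, 12, 5, 2] end={s4,s62} — reject; 5/5 deletions ∈↓L.
'z5z5h': run [44, 40, 34, 22, 8, 2] end={s4,s62} — reject; 5/5 single-dels accept.
'h5xzh': run [44, 36, 28, 16, 8, 2] end={s4,s62} — reject; 5/5 deletions ∈↓L.
5 words, ⪯-incomp.
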